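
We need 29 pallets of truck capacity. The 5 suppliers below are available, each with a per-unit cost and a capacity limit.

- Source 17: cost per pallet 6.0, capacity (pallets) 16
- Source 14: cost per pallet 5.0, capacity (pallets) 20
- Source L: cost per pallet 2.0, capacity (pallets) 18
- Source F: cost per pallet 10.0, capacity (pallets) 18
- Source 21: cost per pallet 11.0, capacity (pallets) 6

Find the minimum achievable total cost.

Cheapest first:
Source L at 2.0: take all 18 pallets ; 11 still needed.
Source 14 (5.0): take the remaining 11 ; done.
Source 17, Source F, Source 21: unused.
Cost = 18×2.0 + 11×5.0 = 91.

91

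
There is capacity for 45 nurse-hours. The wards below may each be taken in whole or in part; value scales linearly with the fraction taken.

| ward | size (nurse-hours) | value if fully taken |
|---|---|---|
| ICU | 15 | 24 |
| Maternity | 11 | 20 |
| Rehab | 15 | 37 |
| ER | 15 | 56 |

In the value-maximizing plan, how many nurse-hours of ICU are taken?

Best value per unit of size first: ER 56/15≈3.73, Rehab 37/15≈2.47, Maternity 20/11≈1.82, ICU 24/15≈1.6.
ER: take in full, 15 nurse-hours for value 56 — 30 left.
All 15 nurse-hours of Rehab fit (value 37) — 15 remain.
Take all of Maternity (11 nurse-hours, value 20) — 4 nurse-hours left.
Only 4 nurse-hours remain; take 4/15 of ICU for value 24×4/15 = 6.4.

4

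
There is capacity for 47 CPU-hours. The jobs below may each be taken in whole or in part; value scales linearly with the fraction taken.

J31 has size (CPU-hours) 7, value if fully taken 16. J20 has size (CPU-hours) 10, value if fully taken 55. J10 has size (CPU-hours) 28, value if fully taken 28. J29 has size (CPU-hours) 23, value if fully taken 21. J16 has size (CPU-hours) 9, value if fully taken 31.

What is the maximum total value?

123

Rank by value-to-size ratio: J20 55/10≈5.5, J16 31/9≈3.44, J31 16/7≈2.29, J10 28/28≈1, J29 21/23≈0.913.
Take all of J20 (10 CPU-hours, value 55) → 37 CPU-hours left.
All 9 CPU-hours of J16 fit (value 31) → 28 remain.
J31: take in full, 7 CPU-hours for value 16 → 21 left.
Fill the last 21 CPU-hours with part of J10: 21/28 of it earns 21.
Total value = 123.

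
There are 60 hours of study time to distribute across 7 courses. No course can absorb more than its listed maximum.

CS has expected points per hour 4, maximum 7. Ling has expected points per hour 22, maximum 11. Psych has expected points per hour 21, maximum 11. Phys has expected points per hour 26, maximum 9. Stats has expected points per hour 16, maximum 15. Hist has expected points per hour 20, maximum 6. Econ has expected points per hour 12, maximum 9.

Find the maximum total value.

1163

Order the courses by expected points per hour: Phys 26 > Ling 22 > Psych 21 > Hist 20 > Stats 16 > Econ 12 > CS 4.
Give Phys 9 to hit its cap of 9 → 51 left.
Ling: +11 to 11 (cap) → 40 left.
Psych: +11 to 11 (cap) → 29 left.
Hist: +6 to 6 (cap) → 23 left.
Give Stats 15 to hit its cap of 15 → 8 left.
Econ: +8 (room for 9) → 8. Pool exhausted.
Total = 22×11 + 21×11 + 26×9 + 16×15 + 20×6 + 12×8 = 1163.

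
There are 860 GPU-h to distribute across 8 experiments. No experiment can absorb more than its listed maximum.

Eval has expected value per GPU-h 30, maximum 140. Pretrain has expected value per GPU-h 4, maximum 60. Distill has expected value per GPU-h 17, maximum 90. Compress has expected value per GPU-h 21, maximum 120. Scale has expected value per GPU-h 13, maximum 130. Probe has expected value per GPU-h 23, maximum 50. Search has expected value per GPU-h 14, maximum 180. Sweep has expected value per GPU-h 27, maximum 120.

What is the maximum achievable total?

Highest expected value per GPU-h first: Eval 30 > Sweep 27 > Probe 23 > Compress 21 > Distill 17 > Search 14 > Scale 13 > Pretrain 4.
Give Eval 140 to hit its cap of 140 ; 720 left.
Sweep: +120 to 120 (cap) ; 600 left.
Probe: +50 to 50 (cap) ; 550 left.
Compress takes 120 to reach its cap of 120 ; 430 left.
Distill: +90 to 90 (cap) ; 340 left.
Search takes 180 to reach its cap of 180 ; 160 left.
Give Scale 130 to hit its cap of 130 ; 30 left.
Pretrain has room for 60 but only 30 remain, so it gets 30.
Total = 30×140 + 4×30 + 17×90 + 21×120 + 13×130 + 23×50 + 14×180 + 27×120 = 16970.

16970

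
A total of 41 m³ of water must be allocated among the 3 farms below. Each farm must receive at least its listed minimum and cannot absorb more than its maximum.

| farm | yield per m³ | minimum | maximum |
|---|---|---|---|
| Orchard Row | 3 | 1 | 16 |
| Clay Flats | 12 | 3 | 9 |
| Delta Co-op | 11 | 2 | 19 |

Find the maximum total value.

Meeting every minimum uses 1+3+2 = 6 m³, leaving 35.
Highest yield per m³ first: Clay Flats 12 > Delta Co-op 11 > Orchard Row 3.
Clay Flats: +6 to 9 (cap) ; 29 left.
Give Delta Co-op 17 more to hit its cap of 19 ; 12 left.
Only 12 left; Orchard Row takes them to reach 13.
Total = 3×13 + 12×9 + 11×19 = 356.

356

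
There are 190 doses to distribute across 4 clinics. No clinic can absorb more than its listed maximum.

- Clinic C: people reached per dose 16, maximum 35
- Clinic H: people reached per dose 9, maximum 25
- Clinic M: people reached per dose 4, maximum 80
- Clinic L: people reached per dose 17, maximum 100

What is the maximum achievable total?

2605

Rank by people reached per dose: Clinic L 17 > Clinic C 16 > Clinic H 9 > Clinic M 4.
Clinic L takes 100 to reach its cap of 100 — 90 left.
Give Clinic C 35 to hit its cap of 35 — 55 left.
Clinic H takes 25 to reach its cap of 25 — 30 left.
Only 30 left; Clinic M takes them to reach 30.
Total = 16×35 + 9×25 + 4×30 + 17×100 = 2605.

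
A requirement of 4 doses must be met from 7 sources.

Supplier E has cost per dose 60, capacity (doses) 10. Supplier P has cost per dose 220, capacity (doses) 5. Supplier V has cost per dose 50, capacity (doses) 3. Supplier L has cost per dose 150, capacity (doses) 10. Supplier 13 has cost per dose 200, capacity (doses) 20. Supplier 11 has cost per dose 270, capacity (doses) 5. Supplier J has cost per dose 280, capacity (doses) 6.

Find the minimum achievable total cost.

Fill from the cheapest source first.
Take 3 from Supplier V at 50 → need 1 more.
Take 1 from Supplier E at 60 to finish.
Supplier L, Supplier 13, Supplier P, Supplier 11, Supplier J: unused.
Cost = 3×50 + 1×60 = 210.

210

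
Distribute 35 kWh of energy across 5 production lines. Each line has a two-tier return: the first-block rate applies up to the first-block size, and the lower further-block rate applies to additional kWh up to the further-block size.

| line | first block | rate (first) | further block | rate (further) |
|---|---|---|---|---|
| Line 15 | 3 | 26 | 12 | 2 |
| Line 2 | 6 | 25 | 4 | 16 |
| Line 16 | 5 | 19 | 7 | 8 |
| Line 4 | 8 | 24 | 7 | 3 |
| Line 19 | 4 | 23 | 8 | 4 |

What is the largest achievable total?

711

Order all 10 blocks by rate: Line 15/tier1 26 > Line 2/tier1 25 > Line 4/tier1 24 > Line 19/tier1 23 > Line 16/tier1 19 > Line 2/tier2 16 > Line 16/tier2 8 > Line 19/tier2 4 > Line 4/tier2 3 > Line 15/tier2 2.
Line 15 tier1 at 26: fill all 3 → 32 left.
Line 2 tier1 at 25: fill all 6 → 26 left.
Fill Line 4 tier1 block (8 at 24) → 18 left.
Line 19 tier1 at 23: fill all 4 → 14 left.
Fill Line 16 tier1 block (5 at 19) → 9 left.
Line 2/tier2 (16): +4 → 5 left.
Line 16/tier2: +5 of 7 at 8; pool empty.
Total = 26×3 + 25×6 + 24×8 + 23×4 + 19×5 + 16×4 + 8×5 = 711.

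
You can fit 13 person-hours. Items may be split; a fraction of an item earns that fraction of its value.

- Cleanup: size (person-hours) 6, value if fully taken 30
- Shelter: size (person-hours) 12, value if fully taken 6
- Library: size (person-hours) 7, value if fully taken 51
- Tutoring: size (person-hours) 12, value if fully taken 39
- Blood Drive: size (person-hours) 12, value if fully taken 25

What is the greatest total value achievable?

81

Sort by value density: Library 51/7≈7.29, Cleanup 30/6≈5, Tutoring 39/12≈3.25, Blood Drive 25/12≈2.08, Shelter 6/12≈0.5.
All 7 person-hours of Library fit (value 51) ; 6 remain.
Cleanup: take in full, 6 person-hours for value 30 ; 0 left.
Total value = 81.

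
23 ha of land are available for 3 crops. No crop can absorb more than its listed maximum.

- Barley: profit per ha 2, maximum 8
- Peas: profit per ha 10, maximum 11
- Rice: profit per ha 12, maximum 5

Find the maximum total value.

Order the crops by profit per ha: Rice 12 > Peas 10 > Barley 2.
Rice: +5 to 5 (cap) ; 18 left.
Peas: +11 to 11 (cap) ; 7 left.
Barley: +7 (room for 8) → 7. Pool exhausted.
Total = 2×7 + 10×11 + 12×5 = 184.

184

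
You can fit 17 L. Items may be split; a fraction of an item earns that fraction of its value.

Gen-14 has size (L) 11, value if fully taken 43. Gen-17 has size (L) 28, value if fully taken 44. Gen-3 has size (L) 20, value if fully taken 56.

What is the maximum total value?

59.8

Best value per unit of size first: Gen-14 43/11≈3.91, Gen-3 56/20≈2.8, Gen-17 44/28≈1.57.
Take all of Gen-14 (11 L, value 43) → 6 L left.
Only 6 L remain; take 6/20 of Gen-3 for value 56×6/20 = 16.8.
Total value = 59.8.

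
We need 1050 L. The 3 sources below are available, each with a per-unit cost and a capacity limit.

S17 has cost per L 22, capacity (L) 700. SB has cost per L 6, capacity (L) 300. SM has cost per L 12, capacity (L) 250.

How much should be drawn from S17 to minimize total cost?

500

Fill from the cheapest source first.
SB at 6: take all 300 L → 750 still needed.
SM (12): use full 250 → 500 L to go.
Take 500 from S17 at 22 to finish.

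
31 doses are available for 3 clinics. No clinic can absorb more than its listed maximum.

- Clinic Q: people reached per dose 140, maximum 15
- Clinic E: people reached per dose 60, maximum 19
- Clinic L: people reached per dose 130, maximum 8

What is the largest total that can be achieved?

Rank by people reached per dose: Clinic Q 140 > Clinic L 130 > Clinic E 60.
Clinic Q: +15 to 15 (cap) ; 16 left.
Clinic L takes 8 to reach its cap of 8 ; 8 left.
Only 8 left; Clinic E takes them to reach 8.
Total = 140×15 + 60×8 + 130×8 = 3620.

3620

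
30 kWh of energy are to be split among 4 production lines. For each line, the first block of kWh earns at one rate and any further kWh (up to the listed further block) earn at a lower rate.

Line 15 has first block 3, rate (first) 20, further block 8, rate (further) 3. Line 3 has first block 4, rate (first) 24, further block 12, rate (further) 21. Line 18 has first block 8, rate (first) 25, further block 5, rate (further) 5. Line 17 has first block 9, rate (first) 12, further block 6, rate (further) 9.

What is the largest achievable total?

Rank every tier by rate: Line 18/tier1 25 > Line 3/tier1 24 > Line 3/tier2 21 > Line 15/tier1 20 > Line 17/tier1 12 > Line 17/tier2 9 > Line 18/tier2 5 > Line 15/tier2 3.
Line 18/tier1 (25): +8 ; 22 left.
Line 3/tier1 (24): +4 ; 18 left.
Line 3/tier2 (21): +12 ; 6 left.
Line 15/tier1 (20): +3 ; 3 left.
Line 17/tier1: +3 of 9 at 12; pool empty.
Total = 25×8 + 24×4 + 21×12 + 20×3 + 12×3 = 644.

644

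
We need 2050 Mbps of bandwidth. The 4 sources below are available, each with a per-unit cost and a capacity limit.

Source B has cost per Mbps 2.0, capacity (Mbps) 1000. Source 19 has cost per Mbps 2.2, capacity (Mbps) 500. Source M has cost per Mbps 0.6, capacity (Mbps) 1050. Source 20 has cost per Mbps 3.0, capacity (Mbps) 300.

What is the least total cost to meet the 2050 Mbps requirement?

Use sources in increasing cost order.
Source M (0.6): use full 1050 → 1000 Mbps to go.
Take 1000 from Source B at 2.0 → need 0 more.
Source 19, Source 20: unused.
Cost = 1050×0.6 + 1000×2.0 = 2630.

2630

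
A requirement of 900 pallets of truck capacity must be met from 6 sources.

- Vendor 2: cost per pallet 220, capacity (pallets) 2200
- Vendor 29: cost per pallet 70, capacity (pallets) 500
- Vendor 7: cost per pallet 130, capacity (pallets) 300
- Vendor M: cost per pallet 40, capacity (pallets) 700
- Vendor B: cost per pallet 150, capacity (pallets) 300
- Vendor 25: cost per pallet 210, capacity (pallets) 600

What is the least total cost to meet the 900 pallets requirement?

42000

Use sources in increasing cost order.
Take 700 from Vendor M at 40 → need 200 more.
Vendor 29 at 70: take 200 of its 500 → requirement met.
Vendor 7, Vendor B, Vendor 25, Vendor 2: unused.
Cost = 700×40 + 200×70 = 42000.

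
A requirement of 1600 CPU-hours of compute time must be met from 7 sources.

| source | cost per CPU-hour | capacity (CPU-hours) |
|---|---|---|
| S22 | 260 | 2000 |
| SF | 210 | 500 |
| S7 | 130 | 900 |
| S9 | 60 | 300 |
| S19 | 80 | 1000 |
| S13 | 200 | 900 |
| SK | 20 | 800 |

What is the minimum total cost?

Use sources in increasing cost order.
Take 800 from SK at 20 → need 800 more.
Take 300 from S9 at 60 → need 500 more.
S19 at 80: take 500 of its 1000 → requirement met.
S7, S13, SF, S22: unused.
Cost = 800×20 + 300×60 + 500×80 = 74000.

74000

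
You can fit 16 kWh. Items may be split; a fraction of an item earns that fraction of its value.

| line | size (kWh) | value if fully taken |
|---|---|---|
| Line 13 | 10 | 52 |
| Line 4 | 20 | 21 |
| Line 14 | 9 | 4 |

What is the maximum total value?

58.3

Sort by value density: Line 13 52/10≈5.2, Line 4 21/20≈1.05, Line 14 4/9≈0.444.
Line 13: take in full, 10 kWh for value 52 ; 6 left.
Fill the last 6 kWh with part of Line 4: 6/20 of it earns 6.3.
Total value = 58.3.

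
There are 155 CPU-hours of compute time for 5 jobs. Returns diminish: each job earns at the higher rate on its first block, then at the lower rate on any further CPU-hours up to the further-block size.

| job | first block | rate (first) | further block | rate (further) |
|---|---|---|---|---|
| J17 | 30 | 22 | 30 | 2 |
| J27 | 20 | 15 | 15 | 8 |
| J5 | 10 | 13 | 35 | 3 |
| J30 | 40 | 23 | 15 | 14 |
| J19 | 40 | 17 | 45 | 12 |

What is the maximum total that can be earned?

2900

Rank every tier by rate: J30/T1 23 > J17/T1 22 > J19/T1 17 > J27/T1 15 > J30/T2 14 > J5/T1 13 > J19/T2 12 > J27/T2 8 > J5/T2 3 > J17/T2 2.
J30 T1 at 23: fill all 40 ; 115 left.
J17/T1 (22): +30 ; 85 left.
Fill J19 T1 block (40 at 17) ; 45 left.
J27 T1 at 15: fill all 20 ; 25 left.
Fill J30 T2 block (15 at 14) ; 10 left.
J5 T1 at 13: fill all 10 ; 0 left.
Total = 23×40 + 22×30 + 17×40 + 15×20 + 14×15 + 13×10 = 2900.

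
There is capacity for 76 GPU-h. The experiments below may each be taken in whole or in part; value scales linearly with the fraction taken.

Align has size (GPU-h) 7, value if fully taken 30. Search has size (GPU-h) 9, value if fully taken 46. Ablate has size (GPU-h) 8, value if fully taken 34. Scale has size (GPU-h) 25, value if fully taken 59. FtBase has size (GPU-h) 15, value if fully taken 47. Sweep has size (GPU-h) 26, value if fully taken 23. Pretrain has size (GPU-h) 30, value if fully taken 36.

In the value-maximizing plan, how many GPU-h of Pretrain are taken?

Rank by value-to-size ratio: Search 46/9≈5.11, Align 30/7≈4.29, Ablate 34/8≈4.25, FtBase 47/15≈3.13, Scale 59/25≈2.36, Pretrain 36/30≈1.2, Sweep 23/26≈0.885.
All 9 GPU-h of Search fit (value 46) → 67 remain.
All 7 GPU-h of Align fit (value 30) → 60 remain.
Ablate: take in full, 8 GPU-h for value 34 → 52 left.
Take all of FtBase (15 GPU-h, value 47) → 37 GPU-h left.
Take all of Scale (25 GPU-h, value 59) → 12 GPU-h left.
12 GPU-h left: a 12/30 share of Pretrain gives 36×12/30 = 14.4.

12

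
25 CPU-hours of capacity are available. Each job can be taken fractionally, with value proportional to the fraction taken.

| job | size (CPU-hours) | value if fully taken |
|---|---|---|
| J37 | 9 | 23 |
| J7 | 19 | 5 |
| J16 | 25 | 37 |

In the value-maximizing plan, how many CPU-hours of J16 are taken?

16

Rank by value-to-size ratio: J37 23/9≈2.56, J16 37/25≈1.48, J7 5/19≈0.263.
Take all of J37 (9 CPU-hours, value 23) ; 16 CPU-hours left.
Only 16 CPU-hours remain; take 16/25 of J16 for value 37×16/25 = 23.68.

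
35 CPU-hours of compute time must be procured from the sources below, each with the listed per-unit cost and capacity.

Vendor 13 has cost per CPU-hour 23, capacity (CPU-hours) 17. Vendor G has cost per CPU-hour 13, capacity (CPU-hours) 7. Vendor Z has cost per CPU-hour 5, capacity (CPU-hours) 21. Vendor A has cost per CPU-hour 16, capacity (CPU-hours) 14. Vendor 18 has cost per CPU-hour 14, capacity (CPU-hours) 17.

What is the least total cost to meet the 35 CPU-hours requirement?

Fill from the cheapest source first.
Vendor Z (5): use full 21 — 14 CPU-hours to go.
Vendor G at 13: take all 7 CPU-hours — 7 still needed.
Vendor 18 at 14: take 7 of its 17 — requirement met.
Vendor A, Vendor 13: unused.
Cost = 21×5 + 7×13 + 7×14 = 294.

294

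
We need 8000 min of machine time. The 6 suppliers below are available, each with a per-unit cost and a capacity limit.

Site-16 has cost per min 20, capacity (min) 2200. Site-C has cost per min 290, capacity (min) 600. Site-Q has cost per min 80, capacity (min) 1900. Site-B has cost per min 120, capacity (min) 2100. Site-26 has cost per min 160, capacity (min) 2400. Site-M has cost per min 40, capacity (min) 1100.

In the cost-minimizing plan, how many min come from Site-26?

700

Use suppliers in increasing cost order.
Site-16 at 20: take all 2200 min — 5800 still needed.
Site-M (40): use full 1100 — 4700 min to go.
Site-Q (80): use full 1900 — 2800 min to go.
Site-B at 120: take all 2100 min — 700 still needed.
Site-26 at 160: take 700 of its 2400 — requirement met.
Site-C: unused.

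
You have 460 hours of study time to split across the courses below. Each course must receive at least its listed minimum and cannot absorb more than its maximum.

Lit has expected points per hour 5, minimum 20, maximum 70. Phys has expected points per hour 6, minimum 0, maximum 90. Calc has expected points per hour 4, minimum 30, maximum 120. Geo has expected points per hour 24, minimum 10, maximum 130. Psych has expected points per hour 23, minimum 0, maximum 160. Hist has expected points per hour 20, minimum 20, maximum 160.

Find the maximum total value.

9420

Meeting every minimum uses 20+0+30+10+0+20 = 80 hours, leaving 380.
Order the courses by expected points per hour: Geo 24 > Psych 23 > Hist 20 > Phys 6 > Lit 5 > Calc 4.
Give Geo 120 more to hit its cap of 130 — 260 left.
Psych takes 160 more to reach its cap of 160 — 100 left.
Hist: +100 (room for 140) → 120. Pool exhausted.
Total = 5×20 + 4×30 + 24×130 + 23×160 + 20×120 = 9420.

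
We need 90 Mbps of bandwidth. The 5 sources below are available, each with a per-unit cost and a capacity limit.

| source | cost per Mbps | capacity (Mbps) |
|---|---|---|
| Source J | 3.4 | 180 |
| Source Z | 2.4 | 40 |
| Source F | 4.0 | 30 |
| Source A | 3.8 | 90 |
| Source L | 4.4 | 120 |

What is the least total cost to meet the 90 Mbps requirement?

266

Cheapest first:
Take 40 from Source Z at 2.4 ; need 50 more.
Source J (3.4): take the remaining 50 ; done.
Source A, Source F, Source L: unused.
Cost = 40×2.4 + 50×3.4 = 266.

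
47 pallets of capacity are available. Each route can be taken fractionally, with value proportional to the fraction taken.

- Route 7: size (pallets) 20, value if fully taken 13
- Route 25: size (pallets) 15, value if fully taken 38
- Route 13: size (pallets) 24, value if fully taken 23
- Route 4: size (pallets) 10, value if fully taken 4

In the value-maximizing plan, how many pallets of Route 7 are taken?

Best value per unit of size first: Route 25 38/15≈2.53, Route 13 23/24≈0.958, Route 7 13/20≈0.65, Route 4 4/10≈0.4.
Route 25: take in full, 15 pallets for value 38 → 32 left.
Take all of Route 13 (24 pallets, value 23) → 8 pallets left.
Fill the last 8 pallets with part of Route 7: 8/20 of it earns 5.2.

8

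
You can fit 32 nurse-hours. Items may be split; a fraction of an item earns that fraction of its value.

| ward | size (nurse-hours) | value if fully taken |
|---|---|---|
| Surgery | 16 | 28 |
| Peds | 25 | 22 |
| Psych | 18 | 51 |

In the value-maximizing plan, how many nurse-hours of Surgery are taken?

Rank by value-to-size ratio: Psych 51/18≈2.83, Surgery 28/16≈1.75, Peds 22/25≈0.88.
Take all of Psych (18 nurse-hours, value 51) — 14 nurse-hours left.
Fill the last 14 nurse-hours with part of Surgery: 14/16 of it earns 24.5.

14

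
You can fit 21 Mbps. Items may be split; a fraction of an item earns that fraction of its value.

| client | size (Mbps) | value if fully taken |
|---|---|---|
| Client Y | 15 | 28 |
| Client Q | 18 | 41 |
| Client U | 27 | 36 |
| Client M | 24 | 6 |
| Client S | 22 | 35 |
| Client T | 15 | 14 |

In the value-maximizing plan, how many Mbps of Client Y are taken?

Rank by value-to-size ratio: Client Q 41/18≈2.28, Client Y 28/15≈1.87, Client S 35/22≈1.59, Client U 36/27≈1.33, Client T 14/15≈0.933, Client M 6/24≈0.25.
Take all of Client Q (18 Mbps, value 41) ; 3 Mbps left.
Fill the last 3 Mbps with part of Client Y: 3/15 of it earns 5.6.

3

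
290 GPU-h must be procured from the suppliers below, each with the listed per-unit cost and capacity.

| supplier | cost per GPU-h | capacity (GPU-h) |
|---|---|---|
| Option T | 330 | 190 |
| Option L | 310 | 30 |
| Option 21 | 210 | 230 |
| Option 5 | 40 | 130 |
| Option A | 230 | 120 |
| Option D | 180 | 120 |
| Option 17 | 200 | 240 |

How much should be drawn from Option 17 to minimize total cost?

40

Cheapest first:
Take 130 from Option 5 at 40 ; need 160 more.
Take 120 from Option D at 180 ; need 40 more.
Option 17 at 200: take 40 of its 240 ; requirement met.
Option 21, Option A, Option L, Option T: unused.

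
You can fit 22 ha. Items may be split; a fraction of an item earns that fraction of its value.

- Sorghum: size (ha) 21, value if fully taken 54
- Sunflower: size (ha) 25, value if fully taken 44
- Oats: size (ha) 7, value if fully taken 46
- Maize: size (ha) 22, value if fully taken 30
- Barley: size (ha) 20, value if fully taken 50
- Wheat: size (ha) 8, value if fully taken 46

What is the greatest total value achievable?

110

Best value per unit of size first: Oats 46/7≈6.57, Wheat 46/8≈5.75, Sorghum 54/21≈2.57, Barley 50/20≈2.5, Sunflower 44/25≈1.76, Maize 30/22≈1.36.
Oats: take in full, 7 ha for value 46 — 15 left.
All 8 ha of Wheat fit (value 46) — 7 remain.
Only 7 ha remain; take 7/21 of Sorghum for value 54×7/21 = 18.
Total value = 110.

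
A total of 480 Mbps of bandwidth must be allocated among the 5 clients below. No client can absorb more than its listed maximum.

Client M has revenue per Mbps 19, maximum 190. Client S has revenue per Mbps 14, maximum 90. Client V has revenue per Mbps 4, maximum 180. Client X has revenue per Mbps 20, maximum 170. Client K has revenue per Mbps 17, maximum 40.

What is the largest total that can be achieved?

8810

Rank by revenue per Mbps: Client X 20 > Client M 19 > Client K 17 > Client S 14 > Client V 4.
Client X: +170 to 170 (cap) ; 310 left.
Give Client M 190 to hit its cap of 190 ; 120 left.
Client K takes 40 to reach its cap of 40 ; 80 left.
Client S: +80 (room for 90) → 80. Pool exhausted.
Total = 19×190 + 14×80 + 20×170 + 17×40 = 8810.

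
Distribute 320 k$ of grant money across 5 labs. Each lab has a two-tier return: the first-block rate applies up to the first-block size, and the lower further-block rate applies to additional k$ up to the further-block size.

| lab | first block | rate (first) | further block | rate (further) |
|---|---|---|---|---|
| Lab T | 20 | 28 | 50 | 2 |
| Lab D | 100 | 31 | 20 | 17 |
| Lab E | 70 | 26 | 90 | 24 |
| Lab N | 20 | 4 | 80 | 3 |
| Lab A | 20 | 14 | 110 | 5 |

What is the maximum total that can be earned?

8260

Order all 10 blocks by rate: Lab D/T1 31 > Lab T/T1 28 > Lab E/T1 26 > Lab E/T2 24 > Lab D/T2 17 > Lab A/T1 14 > Lab A/T2 5 > Lab N/T1 4 > Lab N/T2 3 > Lab T/T2 2.
Lab D/T1 (31): +100 → 220 left.
Lab T/T1 (28): +20 → 200 left.
Fill Lab E T1 block (70 at 26) → 130 left.
Lab E/T2 (24): +90 → 40 left.
Fill Lab D T2 block (20 at 17) → 20 left.
Lab A T1 at 14: fill all 20 → 0 left.
Total = 31×100 + 28×20 + 26×70 + 24×90 + 17×20 + 14×20 = 8260.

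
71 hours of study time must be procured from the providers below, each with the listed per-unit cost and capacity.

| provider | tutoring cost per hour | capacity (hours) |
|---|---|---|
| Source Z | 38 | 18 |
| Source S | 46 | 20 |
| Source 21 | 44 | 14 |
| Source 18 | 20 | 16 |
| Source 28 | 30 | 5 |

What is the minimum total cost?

2598

Cheapest first:
Source 18 at 20: take all 16 hours → 55 still needed.
Source 28 at 30: take all 5 hours → 50 still needed.
Source Z (38): use full 18 → 32 hours to go.
Source 21 (44): use full 14 → 18 hours to go.
Source S (46): take the remaining 18 → done.
Cost = 16×20 + 5×30 + 18×38 + 14×44 + 18×46 = 2598.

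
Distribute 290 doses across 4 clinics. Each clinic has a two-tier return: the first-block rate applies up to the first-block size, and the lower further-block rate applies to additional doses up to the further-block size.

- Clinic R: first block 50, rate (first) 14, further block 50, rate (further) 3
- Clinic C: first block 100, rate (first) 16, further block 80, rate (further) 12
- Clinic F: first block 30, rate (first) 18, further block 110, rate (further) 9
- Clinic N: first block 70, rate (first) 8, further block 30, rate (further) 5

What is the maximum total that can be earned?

4070

Rank every tier by rate: Clinic F/tier1 18 > Clinic C/tier1 16 > Clinic R/tier1 14 > Clinic C/tier2 12 > Clinic F/tier2 9 > Clinic N/tier1 8 > Clinic N/tier2 5 > Clinic R/tier2 3.
Clinic F tier1 at 18: fill all 30 ; 260 left.
Clinic C tier1 at 16: fill all 100 ; 160 left.
Fill Clinic R tier1 block (50 at 14) ; 110 left.
Fill Clinic C tier2 block (80 at 12) ; 30 left.
Clinic F tier2 at 9: only 30 left, fill 30.
Total = 18×30 + 16×100 + 14×50 + 12×80 + 9×30 = 4070.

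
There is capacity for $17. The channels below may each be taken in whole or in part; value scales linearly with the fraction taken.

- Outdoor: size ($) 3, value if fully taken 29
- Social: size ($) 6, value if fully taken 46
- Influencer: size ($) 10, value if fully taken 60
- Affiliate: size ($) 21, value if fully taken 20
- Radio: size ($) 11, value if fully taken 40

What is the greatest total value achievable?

123

Rank by value-to-size ratio: Outdoor 29/3≈9.67, Social 46/6≈7.67, Influencer 60/10≈6, Radio 40/11≈3.64, Affiliate 20/21≈0.952.
Outdoor: take in full, 3 $ for value 29 — 14 left.
Take all of Social (6 $, value 46) — 8 $ left.
Only 8 $ remain; take 8/10 of Influencer for value 60×8/10 = 48.
Total value = 123.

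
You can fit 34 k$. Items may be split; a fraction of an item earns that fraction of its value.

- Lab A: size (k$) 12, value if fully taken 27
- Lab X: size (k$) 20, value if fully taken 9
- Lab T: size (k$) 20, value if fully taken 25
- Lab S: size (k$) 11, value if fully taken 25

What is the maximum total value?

Best value per unit of size first: Lab S 25/11≈2.27, Lab A 27/12≈2.25, Lab T 25/20≈1.25, Lab X 9/20≈0.45.
Take all of Lab S (11 k$, value 25) — 23 k$ left.
All 12 k$ of Lab A fit (value 27) — 11 remain.
Only 11 k$ remain; take 11/20 of Lab T for value 25×11/20 = 13.75.
Total value = 65.75.

65.75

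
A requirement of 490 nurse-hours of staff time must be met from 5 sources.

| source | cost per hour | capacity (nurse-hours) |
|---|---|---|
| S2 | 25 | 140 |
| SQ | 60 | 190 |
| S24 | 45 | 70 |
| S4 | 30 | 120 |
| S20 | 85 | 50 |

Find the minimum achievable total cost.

Cheapest first:
S2 (25): use full 140 ; 350 nurse-hours to go.
S4 at 30: take all 120 nurse-hours ; 230 still needed.
S24 at 45: take all 70 nurse-hours ; 160 still needed.
SQ at 60: take 160 of its 190 ; requirement met.
S20: unused.
Cost = 140×25 + 120×30 + 70×45 + 160×60 = 19850.

19850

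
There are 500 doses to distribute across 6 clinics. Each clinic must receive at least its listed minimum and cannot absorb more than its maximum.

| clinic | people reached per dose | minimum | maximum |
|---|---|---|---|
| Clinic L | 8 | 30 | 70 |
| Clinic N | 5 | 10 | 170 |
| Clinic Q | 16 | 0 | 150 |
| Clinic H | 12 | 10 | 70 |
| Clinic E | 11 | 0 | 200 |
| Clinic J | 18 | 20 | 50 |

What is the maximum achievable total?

6520

Meeting every minimum uses 30+10+0+10+0+20 = 70 doses, leaving 430.
Order the clinics by people reached per dose: Clinic J 18 > Clinic Q 16 > Clinic H 12 > Clinic E 11 > Clinic L 8 > Clinic N 5.
Clinic J: +30 to 50 (cap) — 400 left.
Give Clinic Q 150 more to hit its cap of 150 — 250 left.
Clinic H: +60 to 70 (cap) — 190 left.
Only 190 left; Clinic E takes them to reach 190.
Total = 8×30 + 5×10 + 16×150 + 12×70 + 11×190 + 18×50 = 6520.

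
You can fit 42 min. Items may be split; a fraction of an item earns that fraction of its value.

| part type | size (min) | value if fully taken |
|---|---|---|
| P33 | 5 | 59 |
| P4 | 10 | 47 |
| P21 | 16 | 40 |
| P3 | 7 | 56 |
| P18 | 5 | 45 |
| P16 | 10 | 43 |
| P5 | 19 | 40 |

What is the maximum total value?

262.5

Best value per unit of size first: P33 59/5≈11.8, P18 45/5≈9, P3 56/7≈8, P4 47/10≈4.7, P16 43/10≈4.3, P21 40/16≈2.5, P5 40/19≈2.11.
Take all of P33 (5 min, value 59) — 37 min left.
P18: take in full, 5 min for value 45 — 32 left.
P3: take in full, 7 min for value 56 — 25 left.
All 10 min of P4 fit (value 47) — 15 remain.
All 10 min of P16 fit (value 43) — 5 remain.
5 min left: a 5/16 share of P21 gives 40×5/16 = 12.5.
Total value = 262.5.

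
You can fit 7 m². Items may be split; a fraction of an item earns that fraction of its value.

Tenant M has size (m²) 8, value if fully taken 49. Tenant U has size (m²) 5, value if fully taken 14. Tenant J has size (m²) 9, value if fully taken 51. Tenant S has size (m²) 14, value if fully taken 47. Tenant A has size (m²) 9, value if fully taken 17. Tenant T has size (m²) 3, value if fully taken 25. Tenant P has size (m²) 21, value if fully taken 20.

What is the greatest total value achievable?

Rank by value-to-size ratio: Tenant T 25/3≈8.33, Tenant M 49/8≈6.12, Tenant J 51/9≈5.67, Tenant S 47/14≈3.36, Tenant U 14/5≈2.8, Tenant A 17/9≈1.89, Tenant P 20/21≈0.952.
Tenant T: take in full, 3 m² for value 25 → 4 left.
Fill the last 4 m² with part of Tenant M: 4/8 of it earns 24.5.
Total value = 49.5.

49.5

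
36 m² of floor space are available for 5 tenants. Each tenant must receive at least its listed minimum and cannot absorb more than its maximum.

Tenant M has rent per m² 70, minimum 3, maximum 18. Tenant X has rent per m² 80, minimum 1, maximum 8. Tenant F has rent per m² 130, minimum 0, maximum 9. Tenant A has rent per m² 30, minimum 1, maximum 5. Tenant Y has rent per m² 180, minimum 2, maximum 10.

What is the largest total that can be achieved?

4200

Meeting every minimum uses 3+1+0+1+2 = 7 m², leaving 29.
Highest rent per m² first: Tenant Y 180 > Tenant F 130 > Tenant X 80 > Tenant M 70 > Tenant A 30.
Tenant Y: +8 to 10 (cap) ; 21 left.
Give Tenant F 9 more to hit its cap of 9 ; 12 left.
Tenant X: +7 to 8 (cap) ; 5 left.
Tenant M has room for 15 more but only 5 remain, so it gets 8.
Total = 70×8 + 80×8 + 130×9 + 30×1 + 180×10 = 4200.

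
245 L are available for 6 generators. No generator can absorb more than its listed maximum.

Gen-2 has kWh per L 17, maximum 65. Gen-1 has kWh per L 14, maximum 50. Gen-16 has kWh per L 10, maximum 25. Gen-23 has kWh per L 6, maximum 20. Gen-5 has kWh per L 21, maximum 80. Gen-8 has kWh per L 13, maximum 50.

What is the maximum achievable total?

4135

Order the generators by kWh per L: Gen-5 21 > Gen-2 17 > Gen-1 14 > Gen-8 13 > Gen-16 10 > Gen-23 6.
Gen-5 takes 80 to reach its cap of 80 — 165 left.
Gen-2 takes 65 to reach its cap of 65 — 100 left.
Gen-1 takes 50 to reach its cap of 50 — 50 left.
Gen-8: +50 to 50 (cap) — 0 left.
Total = 17×65 + 14×50 + 21×80 + 13×50 = 4135.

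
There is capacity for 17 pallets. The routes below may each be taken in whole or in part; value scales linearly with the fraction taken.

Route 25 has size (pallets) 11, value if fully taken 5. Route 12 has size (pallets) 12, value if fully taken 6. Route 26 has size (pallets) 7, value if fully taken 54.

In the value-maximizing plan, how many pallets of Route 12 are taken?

Sort by value density: Route 26 54/7≈7.71, Route 12 6/12≈0.5, Route 25 5/11≈0.455.
Route 26: take in full, 7 pallets for value 54 → 10 left.
Only 10 pallets remain; take 10/12 of Route 12 for value 6×10/12 = 5.

10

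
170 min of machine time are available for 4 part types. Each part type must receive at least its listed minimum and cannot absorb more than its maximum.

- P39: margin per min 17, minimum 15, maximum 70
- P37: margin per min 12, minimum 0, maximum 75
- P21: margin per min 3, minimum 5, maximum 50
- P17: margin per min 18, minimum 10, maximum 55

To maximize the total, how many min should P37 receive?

Meeting every minimum uses 15+0+5+10 = 30 min, leaving 140.
Rank by margin per min: P17 18 > P39 17 > P37 12 > P21 3.
Give P17 45 more to hit its cap of 55 — 95 left.
P39 takes 55 more to reach its cap of 70 — 40 left.
P37 has room for 75 more but only 40 remain, so it gets 40.

40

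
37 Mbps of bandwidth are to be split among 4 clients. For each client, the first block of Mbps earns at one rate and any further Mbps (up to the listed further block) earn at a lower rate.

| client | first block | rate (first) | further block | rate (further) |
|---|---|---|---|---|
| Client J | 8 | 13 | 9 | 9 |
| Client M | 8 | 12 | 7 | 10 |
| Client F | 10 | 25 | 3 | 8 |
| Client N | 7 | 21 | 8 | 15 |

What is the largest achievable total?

Rank every tier by rate: Client F/first 25 > Client N/first 21 > Client N/second 15 > Client J/first 13 > Client M/first 12 > Client M/second 10 > Client J/second 9 > Client F/second 8.
Fill Client F first block (10 at 25) → 27 left.
Client N first at 21: fill all 7 → 20 left.
Client N second at 15: fill all 8 → 12 left.
Client J first at 13: fill all 8 → 4 left.
Client M/first: +4 of 8 at 12; pool empty.
Total = 25×10 + 21×7 + 15×8 + 13×8 + 12×4 = 669.

669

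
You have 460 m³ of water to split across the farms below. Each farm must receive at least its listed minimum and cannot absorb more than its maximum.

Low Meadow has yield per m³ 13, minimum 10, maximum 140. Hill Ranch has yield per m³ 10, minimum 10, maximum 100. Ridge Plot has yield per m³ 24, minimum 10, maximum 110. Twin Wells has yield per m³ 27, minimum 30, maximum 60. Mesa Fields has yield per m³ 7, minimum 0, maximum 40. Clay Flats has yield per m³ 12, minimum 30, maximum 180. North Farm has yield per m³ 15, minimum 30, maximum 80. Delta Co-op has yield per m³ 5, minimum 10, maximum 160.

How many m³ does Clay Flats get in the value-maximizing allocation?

50

Meeting every minimum uses 10+10+10+30+0+30+30+10 = 130 m³, leaving 330.
Order the farms by yield per m³: Twin Wells 27 > Ridge Plot 24 > North Farm 15 > Low Meadow 13 > Clay Flats 12 > Hill Ranch 10 > Mesa Fields 7 > Delta Co-op 5.
Twin Wells takes 30 more to reach its cap of 60 — 300 left.
Give Ridge Plot 100 more to hit its cap of 110 — 200 left.
North Farm: +50 to 80 (cap) — 150 left.
Low Meadow takes 130 more to reach its cap of 140 — 20 left.
Clay Flats has room for 150 more but only 20 remain, so it gets 50.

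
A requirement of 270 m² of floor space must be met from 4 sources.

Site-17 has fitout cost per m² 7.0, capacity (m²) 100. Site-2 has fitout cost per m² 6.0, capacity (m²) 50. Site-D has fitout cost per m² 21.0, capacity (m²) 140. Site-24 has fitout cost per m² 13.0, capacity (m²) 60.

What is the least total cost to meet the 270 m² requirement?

3040

Fill from the cheapest source first.
Site-2 (6.0): use full 50 → 220 m² to go.
Site-17 (7.0): use full 100 → 120 m² to go.
Take 60 from Site-24 at 13.0 → need 60 more.
Site-D at 21.0: take 60 of its 140 → requirement met.
Cost = 50×6.0 + 100×7.0 + 60×13.0 + 60×21.0 = 3040.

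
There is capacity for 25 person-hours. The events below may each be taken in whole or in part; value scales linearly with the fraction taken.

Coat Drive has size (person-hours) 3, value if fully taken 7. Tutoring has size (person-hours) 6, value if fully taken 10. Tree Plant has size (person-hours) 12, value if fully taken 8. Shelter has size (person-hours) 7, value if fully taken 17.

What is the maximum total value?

40

Sort by value density: Shelter 17/7≈2.43, Coat Drive 7/3≈2.33, Tutoring 10/6≈1.67, Tree Plant 8/12≈0.667.
All 7 person-hours of Shelter fit (value 17) — 18 remain.
Take all of Coat Drive (3 person-hours, value 7) — 15 person-hours left.
All 6 person-hours of Tutoring fit (value 10) — 9 remain.
Fill the last 9 person-hours with part of Tree Plant: 9/12 of it earns 6.
Total value = 40.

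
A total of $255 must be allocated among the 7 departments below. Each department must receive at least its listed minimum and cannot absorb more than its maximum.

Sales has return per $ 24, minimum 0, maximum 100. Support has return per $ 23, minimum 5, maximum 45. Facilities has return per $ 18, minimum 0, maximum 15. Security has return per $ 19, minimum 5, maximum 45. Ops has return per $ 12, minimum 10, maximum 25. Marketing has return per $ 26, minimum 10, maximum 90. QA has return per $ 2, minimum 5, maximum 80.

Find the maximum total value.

Meeting every minimum uses 0+5+0+5+10+10+5 = 35 $, leaving 220.
Rank by return per $: Marketing 26 > Sales 24 > Support 23 > Security 19 > Facilities 18 > Ops 12 > QA 2.
Marketing: +80 to 90 (cap) ; 140 left.
Sales takes 100 more to reach its cap of 100 ; 40 left.
Support: +40 to 45 (cap) ; 0 left.
Total = 24×100 + 23×45 + 19×5 + 12×10 + 26×90 + 2×5 = 6000.

6000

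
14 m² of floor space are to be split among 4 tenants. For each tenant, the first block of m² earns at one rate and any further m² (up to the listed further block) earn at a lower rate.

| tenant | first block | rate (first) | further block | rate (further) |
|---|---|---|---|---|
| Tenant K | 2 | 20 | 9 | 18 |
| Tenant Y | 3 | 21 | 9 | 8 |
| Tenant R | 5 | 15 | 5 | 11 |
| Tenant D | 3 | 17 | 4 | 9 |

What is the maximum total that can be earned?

265

Order all 8 blocks by rate: Tenant Y/T1 21 > Tenant K/T1 20 > Tenant K/T2 18 > Tenant D/T1 17 > Tenant R/T1 15 > Tenant R/T2 11 > Tenant D/T2 9 > Tenant Y/T2 8.
Tenant Y/T1 (21): +3 — 11 left.
Tenant K/T1 (20): +2 — 9 left.
Fill Tenant K T2 block (9 at 18) — 0 left.
Total = 21×3 + 20×2 + 18×9 = 265.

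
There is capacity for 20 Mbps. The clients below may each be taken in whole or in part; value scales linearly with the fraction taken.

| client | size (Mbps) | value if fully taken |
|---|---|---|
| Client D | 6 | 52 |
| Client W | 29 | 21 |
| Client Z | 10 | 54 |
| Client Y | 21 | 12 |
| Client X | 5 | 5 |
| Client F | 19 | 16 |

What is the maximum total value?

110

Best value per unit of size first: Client D 52/6≈8.67, Client Z 54/10≈5.4, Client X 5/5≈1, Client F 16/19≈0.842, Client W 21/29≈0.724, Client Y 12/21≈0.571.
All 6 Mbps of Client D fit (value 52) — 14 remain.
All 10 Mbps of Client Z fit (value 54) — 4 remain.
Fill the last 4 Mbps with part of Client X: 4/5 of it earns 4.
Total value = 110.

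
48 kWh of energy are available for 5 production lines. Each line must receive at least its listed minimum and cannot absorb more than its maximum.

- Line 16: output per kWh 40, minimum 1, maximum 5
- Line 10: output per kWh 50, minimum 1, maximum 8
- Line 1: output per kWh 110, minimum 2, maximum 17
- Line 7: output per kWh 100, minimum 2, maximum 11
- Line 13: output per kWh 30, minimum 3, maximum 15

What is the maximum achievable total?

Meeting every minimum uses 1+1+2+2+3 = 9 kWh, leaving 39.
Rank by output per kWh: Line 1 110 > Line 7 100 > Line 10 50 > Line 16 40 > Line 13 30.
Line 1 takes 15 more to reach its cap of 17 → 24 left.
Line 7: +9 to 11 (cap) → 15 left.
Line 10 takes 7 more to reach its cap of 8 → 8 left.
Give Line 16 4 more to hit its cap of 5 → 4 left.
Line 13 has room for 12 more but only 4 remain, so it gets 7.
Total = 40×5 + 50×8 + 110×17 + 100×11 + 30×7 = 3780.

3780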